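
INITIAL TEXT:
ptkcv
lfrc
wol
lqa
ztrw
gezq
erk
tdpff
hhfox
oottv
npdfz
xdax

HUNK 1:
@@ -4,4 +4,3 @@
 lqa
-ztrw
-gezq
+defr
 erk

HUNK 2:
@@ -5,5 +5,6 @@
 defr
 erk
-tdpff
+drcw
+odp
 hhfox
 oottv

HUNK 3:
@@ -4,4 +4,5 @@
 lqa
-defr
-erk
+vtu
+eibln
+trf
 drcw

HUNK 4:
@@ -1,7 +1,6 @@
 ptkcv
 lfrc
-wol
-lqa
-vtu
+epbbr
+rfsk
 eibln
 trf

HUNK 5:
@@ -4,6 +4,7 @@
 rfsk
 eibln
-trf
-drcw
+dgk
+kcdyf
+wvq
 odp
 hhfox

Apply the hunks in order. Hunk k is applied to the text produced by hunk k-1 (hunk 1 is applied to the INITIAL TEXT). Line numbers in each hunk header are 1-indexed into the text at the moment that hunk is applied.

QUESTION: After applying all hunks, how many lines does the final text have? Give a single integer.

Answer: 13

Derivation:
Hunk 1: at line 4 remove [ztrw,gezq] add [defr] -> 11 lines: ptkcv lfrc wol lqa defr erk tdpff hhfox oottv npdfz xdax
Hunk 2: at line 5 remove [tdpff] add [drcw,odp] -> 12 lines: ptkcv lfrc wol lqa defr erk drcw odp hhfox oottv npdfz xdax
Hunk 3: at line 4 remove [defr,erk] add [vtu,eibln,trf] -> 13 lines: ptkcv lfrc wol lqa vtu eibln trf drcw odp hhfox oottv npdfz xdax
Hunk 4: at line 1 remove [wol,lqa,vtu] add [epbbr,rfsk] -> 12 lines: ptkcv lfrc epbbr rfsk eibln trf drcw odp hhfox oottv npdfz xdax
Hunk 5: at line 4 remove [trf,drcw] add [dgk,kcdyf,wvq] -> 13 lines: ptkcv lfrc epbbr rfsk eibln dgk kcdyf wvq odp hhfox oottv npdfz xdax
Final line count: 13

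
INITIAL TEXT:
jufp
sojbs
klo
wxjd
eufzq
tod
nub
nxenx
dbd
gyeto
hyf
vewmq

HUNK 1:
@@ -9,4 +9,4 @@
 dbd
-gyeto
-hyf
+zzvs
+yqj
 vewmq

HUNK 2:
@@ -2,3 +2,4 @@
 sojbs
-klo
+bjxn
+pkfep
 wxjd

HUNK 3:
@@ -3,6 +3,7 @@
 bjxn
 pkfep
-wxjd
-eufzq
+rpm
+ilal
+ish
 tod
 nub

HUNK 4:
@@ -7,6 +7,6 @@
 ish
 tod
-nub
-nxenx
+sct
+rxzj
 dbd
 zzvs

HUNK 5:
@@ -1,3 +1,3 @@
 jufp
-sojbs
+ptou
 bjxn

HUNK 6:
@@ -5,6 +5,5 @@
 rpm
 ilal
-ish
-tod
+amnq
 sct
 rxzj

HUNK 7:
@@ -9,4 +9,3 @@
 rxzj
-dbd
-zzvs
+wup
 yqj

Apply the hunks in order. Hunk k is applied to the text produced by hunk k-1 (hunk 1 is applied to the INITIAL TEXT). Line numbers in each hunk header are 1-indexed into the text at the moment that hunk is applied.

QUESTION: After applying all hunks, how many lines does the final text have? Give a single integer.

Hunk 1: at line 9 remove [gyeto,hyf] add [zzvs,yqj] -> 12 lines: jufp sojbs klo wxjd eufzq tod nub nxenx dbd zzvs yqj vewmq
Hunk 2: at line 2 remove [klo] add [bjxn,pkfep] -> 13 lines: jufp sojbs bjxn pkfep wxjd eufzq tod nub nxenx dbd zzvs yqj vewmq
Hunk 3: at line 3 remove [wxjd,eufzq] add [rpm,ilal,ish] -> 14 lines: jufp sojbs bjxn pkfep rpm ilal ish tod nub nxenx dbd zzvs yqj vewmq
Hunk 4: at line 7 remove [nub,nxenx] add [sct,rxzj] -> 14 lines: jufp sojbs bjxn pkfep rpm ilal ish tod sct rxzj dbd zzvs yqj vewmq
Hunk 5: at line 1 remove [sojbs] add [ptou] -> 14 lines: jufp ptou bjxn pkfep rpm ilal ish tod sct rxzj dbd zzvs yqj vewmq
Hunk 6: at line 5 remove [ish,tod] add [amnq] -> 13 lines: jufp ptou bjxn pkfep rpm ilal amnq sct rxzj dbd zzvs yqj vewmq
Hunk 7: at line 9 remove [dbd,zzvs] add [wup] -> 12 lines: jufp ptou bjxn pkfep rpm ilal amnq sct rxzj wup yqj vewmq
Final line count: 12

Answer: 12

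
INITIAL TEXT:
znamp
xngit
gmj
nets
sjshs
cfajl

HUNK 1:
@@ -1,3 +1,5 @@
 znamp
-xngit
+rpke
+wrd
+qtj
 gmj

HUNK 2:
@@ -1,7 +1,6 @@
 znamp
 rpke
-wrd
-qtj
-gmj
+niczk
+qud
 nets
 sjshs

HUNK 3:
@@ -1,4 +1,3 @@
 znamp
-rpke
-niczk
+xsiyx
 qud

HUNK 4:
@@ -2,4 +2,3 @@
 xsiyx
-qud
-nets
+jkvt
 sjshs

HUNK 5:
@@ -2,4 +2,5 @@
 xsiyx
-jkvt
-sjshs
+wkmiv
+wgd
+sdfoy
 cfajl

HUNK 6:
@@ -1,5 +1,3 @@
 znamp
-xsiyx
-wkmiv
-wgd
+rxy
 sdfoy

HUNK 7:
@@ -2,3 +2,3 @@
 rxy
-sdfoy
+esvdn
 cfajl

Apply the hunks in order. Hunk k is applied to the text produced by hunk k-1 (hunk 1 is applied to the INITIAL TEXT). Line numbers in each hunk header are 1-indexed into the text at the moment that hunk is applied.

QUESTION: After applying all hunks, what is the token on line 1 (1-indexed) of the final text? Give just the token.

Hunk 1: at line 1 remove [xngit] add [rpke,wrd,qtj] -> 8 lines: znamp rpke wrd qtj gmj nets sjshs cfajl
Hunk 2: at line 1 remove [wrd,qtj,gmj] add [niczk,qud] -> 7 lines: znamp rpke niczk qud nets sjshs cfajl
Hunk 3: at line 1 remove [rpke,niczk] add [xsiyx] -> 6 lines: znamp xsiyx qud nets sjshs cfajl
Hunk 4: at line 2 remove [qud,nets] add [jkvt] -> 5 lines: znamp xsiyx jkvt sjshs cfajl
Hunk 5: at line 2 remove [jkvt,sjshs] add [wkmiv,wgd,sdfoy] -> 6 lines: znamp xsiyx wkmiv wgd sdfoy cfajl
Hunk 6: at line 1 remove [xsiyx,wkmiv,wgd] add [rxy] -> 4 lines: znamp rxy sdfoy cfajl
Hunk 7: at line 2 remove [sdfoy] add [esvdn] -> 4 lines: znamp rxy esvdn cfajl
Final line 1: znamp

Answer: znamp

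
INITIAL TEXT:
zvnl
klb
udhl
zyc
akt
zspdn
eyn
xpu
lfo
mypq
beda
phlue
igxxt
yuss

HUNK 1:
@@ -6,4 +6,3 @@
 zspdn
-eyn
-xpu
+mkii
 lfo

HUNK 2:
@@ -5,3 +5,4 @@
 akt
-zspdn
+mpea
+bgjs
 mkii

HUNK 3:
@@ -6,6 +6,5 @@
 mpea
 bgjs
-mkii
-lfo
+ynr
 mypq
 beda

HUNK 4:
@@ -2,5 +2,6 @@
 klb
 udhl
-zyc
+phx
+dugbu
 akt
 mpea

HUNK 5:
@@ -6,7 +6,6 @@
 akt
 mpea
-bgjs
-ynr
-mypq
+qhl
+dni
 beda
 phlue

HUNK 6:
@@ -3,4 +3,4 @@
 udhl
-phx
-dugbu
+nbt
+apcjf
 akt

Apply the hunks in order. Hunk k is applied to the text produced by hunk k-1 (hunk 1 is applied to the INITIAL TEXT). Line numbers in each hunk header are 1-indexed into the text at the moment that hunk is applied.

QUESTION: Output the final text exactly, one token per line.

Hunk 1: at line 6 remove [eyn,xpu] add [mkii] -> 13 lines: zvnl klb udhl zyc akt zspdn mkii lfo mypq beda phlue igxxt yuss
Hunk 2: at line 5 remove [zspdn] add [mpea,bgjs] -> 14 lines: zvnl klb udhl zyc akt mpea bgjs mkii lfo mypq beda phlue igxxt yuss
Hunk 3: at line 6 remove [mkii,lfo] add [ynr] -> 13 lines: zvnl klb udhl zyc akt mpea bgjs ynr mypq beda phlue igxxt yuss
Hunk 4: at line 2 remove [zyc] add [phx,dugbu] -> 14 lines: zvnl klb udhl phx dugbu akt mpea bgjs ynr mypq beda phlue igxxt yuss
Hunk 5: at line 6 remove [bgjs,ynr,mypq] add [qhl,dni] -> 13 lines: zvnl klb udhl phx dugbu akt mpea qhl dni beda phlue igxxt yuss
Hunk 6: at line 3 remove [phx,dugbu] add [nbt,apcjf] -> 13 lines: zvnl klb udhl nbt apcjf akt mpea qhl dni beda phlue igxxt yuss

Answer: zvnl
klb
udhl
nbt
apcjf
akt
mpea
qhl
dni
beda
phlue
igxxt
yuss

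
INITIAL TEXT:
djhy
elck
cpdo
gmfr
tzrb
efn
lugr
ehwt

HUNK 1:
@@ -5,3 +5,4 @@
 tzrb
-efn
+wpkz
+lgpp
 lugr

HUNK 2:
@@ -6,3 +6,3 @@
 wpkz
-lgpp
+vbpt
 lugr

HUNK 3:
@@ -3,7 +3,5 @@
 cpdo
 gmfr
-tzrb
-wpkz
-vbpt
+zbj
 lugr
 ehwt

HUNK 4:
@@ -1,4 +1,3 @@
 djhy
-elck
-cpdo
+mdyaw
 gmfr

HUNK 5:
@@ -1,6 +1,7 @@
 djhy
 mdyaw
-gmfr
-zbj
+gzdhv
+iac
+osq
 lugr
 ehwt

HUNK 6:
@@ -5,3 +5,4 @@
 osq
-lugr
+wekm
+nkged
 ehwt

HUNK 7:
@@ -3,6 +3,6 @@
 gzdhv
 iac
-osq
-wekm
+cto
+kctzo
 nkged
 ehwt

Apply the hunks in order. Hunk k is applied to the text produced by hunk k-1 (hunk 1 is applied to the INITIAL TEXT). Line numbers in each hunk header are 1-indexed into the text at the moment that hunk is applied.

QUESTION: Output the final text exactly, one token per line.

Hunk 1: at line 5 remove [efn] add [wpkz,lgpp] -> 9 lines: djhy elck cpdo gmfr tzrb wpkz lgpp lugr ehwt
Hunk 2: at line 6 remove [lgpp] add [vbpt] -> 9 lines: djhy elck cpdo gmfr tzrb wpkz vbpt lugr ehwt
Hunk 3: at line 3 remove [tzrb,wpkz,vbpt] add [zbj] -> 7 lines: djhy elck cpdo gmfr zbj lugr ehwt
Hunk 4: at line 1 remove [elck,cpdo] add [mdyaw] -> 6 lines: djhy mdyaw gmfr zbj lugr ehwt
Hunk 5: at line 1 remove [gmfr,zbj] add [gzdhv,iac,osq] -> 7 lines: djhy mdyaw gzdhv iac osq lugr ehwt
Hunk 6: at line 5 remove [lugr] add [wekm,nkged] -> 8 lines: djhy mdyaw gzdhv iac osq wekm nkged ehwt
Hunk 7: at line 3 remove [osq,wekm] add [cto,kctzo] -> 8 lines: djhy mdyaw gzdhv iac cto kctzo nkged ehwt

Answer: djhy
mdyaw
gzdhv
iac
cto
kctzo
nkged
ehwt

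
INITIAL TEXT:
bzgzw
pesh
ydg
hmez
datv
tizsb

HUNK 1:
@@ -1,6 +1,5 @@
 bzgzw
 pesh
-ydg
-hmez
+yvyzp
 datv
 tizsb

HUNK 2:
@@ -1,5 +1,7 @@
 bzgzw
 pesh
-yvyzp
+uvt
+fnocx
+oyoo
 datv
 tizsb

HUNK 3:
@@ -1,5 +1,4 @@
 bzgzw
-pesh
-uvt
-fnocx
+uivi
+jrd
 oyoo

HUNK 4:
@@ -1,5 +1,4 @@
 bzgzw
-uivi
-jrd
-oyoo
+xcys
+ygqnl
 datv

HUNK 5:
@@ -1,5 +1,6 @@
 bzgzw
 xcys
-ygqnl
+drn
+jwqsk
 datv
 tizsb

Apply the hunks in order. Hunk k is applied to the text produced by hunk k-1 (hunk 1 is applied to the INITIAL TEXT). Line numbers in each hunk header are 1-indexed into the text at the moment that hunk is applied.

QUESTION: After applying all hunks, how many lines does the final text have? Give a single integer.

Hunk 1: at line 1 remove [ydg,hmez] add [yvyzp] -> 5 lines: bzgzw pesh yvyzp datv tizsb
Hunk 2: at line 1 remove [yvyzp] add [uvt,fnocx,oyoo] -> 7 lines: bzgzw pesh uvt fnocx oyoo datv tizsb
Hunk 3: at line 1 remove [pesh,uvt,fnocx] add [uivi,jrd] -> 6 lines: bzgzw uivi jrd oyoo datv tizsb
Hunk 4: at line 1 remove [uivi,jrd,oyoo] add [xcys,ygqnl] -> 5 lines: bzgzw xcys ygqnl datv tizsb
Hunk 5: at line 1 remove [ygqnl] add [drn,jwqsk] -> 6 lines: bzgzw xcys drn jwqsk datv tizsb
Final line count: 6

Answer: 6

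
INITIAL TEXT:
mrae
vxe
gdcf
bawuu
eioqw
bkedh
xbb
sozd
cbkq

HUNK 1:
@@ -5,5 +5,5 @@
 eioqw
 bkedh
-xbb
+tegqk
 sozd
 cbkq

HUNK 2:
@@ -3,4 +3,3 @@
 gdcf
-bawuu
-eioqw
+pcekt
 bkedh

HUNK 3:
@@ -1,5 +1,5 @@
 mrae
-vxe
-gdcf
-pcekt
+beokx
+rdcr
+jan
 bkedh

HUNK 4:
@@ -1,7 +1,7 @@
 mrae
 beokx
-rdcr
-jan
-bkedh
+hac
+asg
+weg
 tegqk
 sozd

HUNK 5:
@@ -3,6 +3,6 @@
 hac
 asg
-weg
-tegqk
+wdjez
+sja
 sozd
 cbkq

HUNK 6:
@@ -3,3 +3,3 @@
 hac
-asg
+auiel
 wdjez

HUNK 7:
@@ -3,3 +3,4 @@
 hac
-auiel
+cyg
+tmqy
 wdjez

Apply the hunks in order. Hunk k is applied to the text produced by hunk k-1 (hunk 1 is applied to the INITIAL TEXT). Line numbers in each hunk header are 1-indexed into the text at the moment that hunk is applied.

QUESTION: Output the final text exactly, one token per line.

Answer: mrae
beokx
hac
cyg
tmqy
wdjez
sja
sozd
cbkq

Derivation:
Hunk 1: at line 5 remove [xbb] add [tegqk] -> 9 lines: mrae vxe gdcf bawuu eioqw bkedh tegqk sozd cbkq
Hunk 2: at line 3 remove [bawuu,eioqw] add [pcekt] -> 8 lines: mrae vxe gdcf pcekt bkedh tegqk sozd cbkq
Hunk 3: at line 1 remove [vxe,gdcf,pcekt] add [beokx,rdcr,jan] -> 8 lines: mrae beokx rdcr jan bkedh tegqk sozd cbkq
Hunk 4: at line 1 remove [rdcr,jan,bkedh] add [hac,asg,weg] -> 8 lines: mrae beokx hac asg weg tegqk sozd cbkq
Hunk 5: at line 3 remove [weg,tegqk] add [wdjez,sja] -> 8 lines: mrae beokx hac asg wdjez sja sozd cbkq
Hunk 6: at line 3 remove [asg] add [auiel] -> 8 lines: mrae beokx hac auiel wdjez sja sozd cbkq
Hunk 7: at line 3 remove [auiel] add [cyg,tmqy] -> 9 lines: mrae beokx hac cyg tmqy wdjez sja sozd cbkq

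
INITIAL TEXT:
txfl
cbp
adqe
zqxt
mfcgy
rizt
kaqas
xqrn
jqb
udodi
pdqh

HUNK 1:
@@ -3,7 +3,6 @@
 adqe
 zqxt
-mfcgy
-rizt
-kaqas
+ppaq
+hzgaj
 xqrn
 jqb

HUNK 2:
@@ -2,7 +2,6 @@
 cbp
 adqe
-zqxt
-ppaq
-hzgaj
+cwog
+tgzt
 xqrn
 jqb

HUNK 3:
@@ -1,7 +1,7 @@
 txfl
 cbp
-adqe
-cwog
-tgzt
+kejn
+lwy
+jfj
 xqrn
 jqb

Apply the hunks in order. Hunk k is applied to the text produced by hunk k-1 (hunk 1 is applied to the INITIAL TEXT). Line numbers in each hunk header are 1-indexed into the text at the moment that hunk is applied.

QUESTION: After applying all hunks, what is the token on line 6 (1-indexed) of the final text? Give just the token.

Answer: xqrn

Derivation:
Hunk 1: at line 3 remove [mfcgy,rizt,kaqas] add [ppaq,hzgaj] -> 10 lines: txfl cbp adqe zqxt ppaq hzgaj xqrn jqb udodi pdqh
Hunk 2: at line 2 remove [zqxt,ppaq,hzgaj] add [cwog,tgzt] -> 9 lines: txfl cbp adqe cwog tgzt xqrn jqb udodi pdqh
Hunk 3: at line 1 remove [adqe,cwog,tgzt] add [kejn,lwy,jfj] -> 9 lines: txfl cbp kejn lwy jfj xqrn jqb udodi pdqh
Final line 6: xqrn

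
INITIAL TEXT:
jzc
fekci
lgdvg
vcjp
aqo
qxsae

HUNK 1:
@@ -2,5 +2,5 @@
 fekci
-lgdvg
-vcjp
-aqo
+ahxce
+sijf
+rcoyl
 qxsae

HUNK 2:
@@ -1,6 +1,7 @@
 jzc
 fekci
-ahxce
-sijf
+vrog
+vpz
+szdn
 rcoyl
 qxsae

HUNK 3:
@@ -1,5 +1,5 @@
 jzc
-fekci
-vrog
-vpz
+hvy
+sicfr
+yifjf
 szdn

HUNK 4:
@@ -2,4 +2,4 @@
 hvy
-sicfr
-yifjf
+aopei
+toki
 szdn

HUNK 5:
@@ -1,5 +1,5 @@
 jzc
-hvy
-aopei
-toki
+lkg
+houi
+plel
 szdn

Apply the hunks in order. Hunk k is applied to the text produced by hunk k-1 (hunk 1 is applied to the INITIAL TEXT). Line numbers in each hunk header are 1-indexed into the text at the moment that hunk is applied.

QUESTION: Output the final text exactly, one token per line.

Answer: jzc
lkg
houi
plel
szdn
rcoyl
qxsae

Derivation:
Hunk 1: at line 2 remove [lgdvg,vcjp,aqo] add [ahxce,sijf,rcoyl] -> 6 lines: jzc fekci ahxce sijf rcoyl qxsae
Hunk 2: at line 1 remove [ahxce,sijf] add [vrog,vpz,szdn] -> 7 lines: jzc fekci vrog vpz szdn rcoyl qxsae
Hunk 3: at line 1 remove [fekci,vrog,vpz] add [hvy,sicfr,yifjf] -> 7 lines: jzc hvy sicfr yifjf szdn rcoyl qxsae
Hunk 4: at line 2 remove [sicfr,yifjf] add [aopei,toki] -> 7 lines: jzc hvy aopei toki szdn rcoyl qxsae
Hunk 5: at line 1 remove [hvy,aopei,toki] add [lkg,houi,plel] -> 7 lines: jzc lkg houi plel szdn rcoyl qxsae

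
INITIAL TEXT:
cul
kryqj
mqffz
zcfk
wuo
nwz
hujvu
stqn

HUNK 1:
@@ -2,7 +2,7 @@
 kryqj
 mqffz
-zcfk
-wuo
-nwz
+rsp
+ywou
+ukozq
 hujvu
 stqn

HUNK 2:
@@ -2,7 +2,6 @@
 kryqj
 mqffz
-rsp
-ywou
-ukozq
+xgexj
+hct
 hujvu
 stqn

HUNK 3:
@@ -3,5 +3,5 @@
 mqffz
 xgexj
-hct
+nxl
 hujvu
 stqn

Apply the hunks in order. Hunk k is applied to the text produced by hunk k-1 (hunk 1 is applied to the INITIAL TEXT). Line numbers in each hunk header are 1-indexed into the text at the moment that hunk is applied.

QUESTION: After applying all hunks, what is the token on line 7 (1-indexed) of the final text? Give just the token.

Hunk 1: at line 2 remove [zcfk,wuo,nwz] add [rsp,ywou,ukozq] -> 8 lines: cul kryqj mqffz rsp ywou ukozq hujvu stqn
Hunk 2: at line 2 remove [rsp,ywou,ukozq] add [xgexj,hct] -> 7 lines: cul kryqj mqffz xgexj hct hujvu stqn
Hunk 3: at line 3 remove [hct] add [nxl] -> 7 lines: cul kryqj mqffz xgexj nxl hujvu stqn
Final line 7: stqn

Answer: stqn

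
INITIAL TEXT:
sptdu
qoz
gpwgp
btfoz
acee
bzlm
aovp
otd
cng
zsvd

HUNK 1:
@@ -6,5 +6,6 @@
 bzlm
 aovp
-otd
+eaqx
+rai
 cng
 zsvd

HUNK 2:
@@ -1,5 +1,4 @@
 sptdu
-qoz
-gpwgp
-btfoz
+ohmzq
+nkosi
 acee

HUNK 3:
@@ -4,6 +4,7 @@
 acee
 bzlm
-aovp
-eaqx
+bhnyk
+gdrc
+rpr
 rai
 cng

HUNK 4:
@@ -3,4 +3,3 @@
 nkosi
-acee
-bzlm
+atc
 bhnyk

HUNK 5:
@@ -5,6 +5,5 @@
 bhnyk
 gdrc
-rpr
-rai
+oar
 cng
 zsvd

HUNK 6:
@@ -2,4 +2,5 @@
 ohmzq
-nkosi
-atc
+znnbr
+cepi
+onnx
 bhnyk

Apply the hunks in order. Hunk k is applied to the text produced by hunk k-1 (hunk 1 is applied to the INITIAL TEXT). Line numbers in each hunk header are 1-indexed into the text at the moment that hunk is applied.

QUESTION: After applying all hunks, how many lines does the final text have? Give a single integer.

Answer: 10

Derivation:
Hunk 1: at line 6 remove [otd] add [eaqx,rai] -> 11 lines: sptdu qoz gpwgp btfoz acee bzlm aovp eaqx rai cng zsvd
Hunk 2: at line 1 remove [qoz,gpwgp,btfoz] add [ohmzq,nkosi] -> 10 lines: sptdu ohmzq nkosi acee bzlm aovp eaqx rai cng zsvd
Hunk 3: at line 4 remove [aovp,eaqx] add [bhnyk,gdrc,rpr] -> 11 lines: sptdu ohmzq nkosi acee bzlm bhnyk gdrc rpr rai cng zsvd
Hunk 4: at line 3 remove [acee,bzlm] add [atc] -> 10 lines: sptdu ohmzq nkosi atc bhnyk gdrc rpr rai cng zsvd
Hunk 5: at line 5 remove [rpr,rai] add [oar] -> 9 lines: sptdu ohmzq nkosi atc bhnyk gdrc oar cng zsvd
Hunk 6: at line 2 remove [nkosi,atc] add [znnbr,cepi,onnx] -> 10 lines: sptdu ohmzq znnbr cepi onnx bhnyk gdrc oar cng zsvd
Final line count: 10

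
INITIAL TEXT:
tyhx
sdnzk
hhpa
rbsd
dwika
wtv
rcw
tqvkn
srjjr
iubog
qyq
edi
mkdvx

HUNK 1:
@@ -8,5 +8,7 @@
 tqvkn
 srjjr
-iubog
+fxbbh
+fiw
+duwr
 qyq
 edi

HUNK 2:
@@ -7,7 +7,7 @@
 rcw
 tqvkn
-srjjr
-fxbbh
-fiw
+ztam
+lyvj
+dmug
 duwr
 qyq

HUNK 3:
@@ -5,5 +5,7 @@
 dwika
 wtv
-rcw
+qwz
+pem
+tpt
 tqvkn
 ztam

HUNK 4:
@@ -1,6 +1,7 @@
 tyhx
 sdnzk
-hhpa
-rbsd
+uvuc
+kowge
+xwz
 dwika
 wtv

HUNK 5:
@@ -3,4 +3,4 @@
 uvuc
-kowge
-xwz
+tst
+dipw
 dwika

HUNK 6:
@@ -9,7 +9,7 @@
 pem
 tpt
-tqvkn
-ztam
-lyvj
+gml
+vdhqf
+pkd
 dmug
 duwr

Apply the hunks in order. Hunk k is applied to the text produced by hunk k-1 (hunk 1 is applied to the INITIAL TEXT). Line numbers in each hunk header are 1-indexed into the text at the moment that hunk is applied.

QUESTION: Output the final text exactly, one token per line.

Hunk 1: at line 8 remove [iubog] add [fxbbh,fiw,duwr] -> 15 lines: tyhx sdnzk hhpa rbsd dwika wtv rcw tqvkn srjjr fxbbh fiw duwr qyq edi mkdvx
Hunk 2: at line 7 remove [srjjr,fxbbh,fiw] add [ztam,lyvj,dmug] -> 15 lines: tyhx sdnzk hhpa rbsd dwika wtv rcw tqvkn ztam lyvj dmug duwr qyq edi mkdvx
Hunk 3: at line 5 remove [rcw] add [qwz,pem,tpt] -> 17 lines: tyhx sdnzk hhpa rbsd dwika wtv qwz pem tpt tqvkn ztam lyvj dmug duwr qyq edi mkdvx
Hunk 4: at line 1 remove [hhpa,rbsd] add [uvuc,kowge,xwz] -> 18 lines: tyhx sdnzk uvuc kowge xwz dwika wtv qwz pem tpt tqvkn ztam lyvj dmug duwr qyq edi mkdvx
Hunk 5: at line 3 remove [kowge,xwz] add [tst,dipw] -> 18 lines: tyhx sdnzk uvuc tst dipw dwika wtv qwz pem tpt tqvkn ztam lyvj dmug duwr qyq edi mkdvx
Hunk 6: at line 9 remove [tqvkn,ztam,lyvj] add [gml,vdhqf,pkd] -> 18 lines: tyhx sdnzk uvuc tst dipw dwika wtv qwz pem tpt gml vdhqf pkd dmug duwr qyq edi mkdvx

Answer: tyhx
sdnzk
uvuc
tst
dipw
dwika
wtv
qwz
pem
tpt
gml
vdhqf
pkd
dmug
duwr
qyq
edi
mkdvx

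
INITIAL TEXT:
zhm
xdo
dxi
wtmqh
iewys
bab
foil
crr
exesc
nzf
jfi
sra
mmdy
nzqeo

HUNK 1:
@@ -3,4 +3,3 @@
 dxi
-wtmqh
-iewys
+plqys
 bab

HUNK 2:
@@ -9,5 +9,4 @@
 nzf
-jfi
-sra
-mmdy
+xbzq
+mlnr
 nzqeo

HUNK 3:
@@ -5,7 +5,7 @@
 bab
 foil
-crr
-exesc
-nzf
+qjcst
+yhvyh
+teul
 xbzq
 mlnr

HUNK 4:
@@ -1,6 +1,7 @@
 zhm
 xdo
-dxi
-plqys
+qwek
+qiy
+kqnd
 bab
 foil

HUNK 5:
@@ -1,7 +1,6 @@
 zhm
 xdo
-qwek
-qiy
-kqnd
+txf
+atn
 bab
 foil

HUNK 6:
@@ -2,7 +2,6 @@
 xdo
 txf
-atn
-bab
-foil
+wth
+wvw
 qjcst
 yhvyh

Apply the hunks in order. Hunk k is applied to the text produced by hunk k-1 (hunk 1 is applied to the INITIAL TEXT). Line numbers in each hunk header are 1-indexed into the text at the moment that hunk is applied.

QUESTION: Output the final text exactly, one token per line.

Answer: zhm
xdo
txf
wth
wvw
qjcst
yhvyh
teul
xbzq
mlnr
nzqeo

Derivation:
Hunk 1: at line 3 remove [wtmqh,iewys] add [plqys] -> 13 lines: zhm xdo dxi plqys bab foil crr exesc nzf jfi sra mmdy nzqeo
Hunk 2: at line 9 remove [jfi,sra,mmdy] add [xbzq,mlnr] -> 12 lines: zhm xdo dxi plqys bab foil crr exesc nzf xbzq mlnr nzqeo
Hunk 3: at line 5 remove [crr,exesc,nzf] add [qjcst,yhvyh,teul] -> 12 lines: zhm xdo dxi plqys bab foil qjcst yhvyh teul xbzq mlnr nzqeo
Hunk 4: at line 1 remove [dxi,plqys] add [qwek,qiy,kqnd] -> 13 lines: zhm xdo qwek qiy kqnd bab foil qjcst yhvyh teul xbzq mlnr nzqeo
Hunk 5: at line 1 remove [qwek,qiy,kqnd] add [txf,atn] -> 12 lines: zhm xdo txf atn bab foil qjcst yhvyh teul xbzq mlnr nzqeo
Hunk 6: at line 2 remove [atn,bab,foil] add [wth,wvw] -> 11 lines: zhm xdo txf wth wvw qjcst yhvyh teul xbzq mlnr nzqeo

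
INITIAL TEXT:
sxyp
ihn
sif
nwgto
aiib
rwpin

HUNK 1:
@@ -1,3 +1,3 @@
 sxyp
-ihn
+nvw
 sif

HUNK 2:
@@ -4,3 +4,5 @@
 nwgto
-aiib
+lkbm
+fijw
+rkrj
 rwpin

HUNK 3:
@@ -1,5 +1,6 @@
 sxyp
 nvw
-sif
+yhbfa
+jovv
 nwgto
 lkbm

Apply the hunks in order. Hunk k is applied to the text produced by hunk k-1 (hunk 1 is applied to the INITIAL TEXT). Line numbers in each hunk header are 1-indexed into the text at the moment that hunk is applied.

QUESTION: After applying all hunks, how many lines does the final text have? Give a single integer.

Answer: 9

Derivation:
Hunk 1: at line 1 remove [ihn] add [nvw] -> 6 lines: sxyp nvw sif nwgto aiib rwpin
Hunk 2: at line 4 remove [aiib] add [lkbm,fijw,rkrj] -> 8 lines: sxyp nvw sif nwgto lkbm fijw rkrj rwpin
Hunk 3: at line 1 remove [sif] add [yhbfa,jovv] -> 9 lines: sxyp nvw yhbfa jovv nwgto lkbm fijw rkrj rwpin
Final line count: 9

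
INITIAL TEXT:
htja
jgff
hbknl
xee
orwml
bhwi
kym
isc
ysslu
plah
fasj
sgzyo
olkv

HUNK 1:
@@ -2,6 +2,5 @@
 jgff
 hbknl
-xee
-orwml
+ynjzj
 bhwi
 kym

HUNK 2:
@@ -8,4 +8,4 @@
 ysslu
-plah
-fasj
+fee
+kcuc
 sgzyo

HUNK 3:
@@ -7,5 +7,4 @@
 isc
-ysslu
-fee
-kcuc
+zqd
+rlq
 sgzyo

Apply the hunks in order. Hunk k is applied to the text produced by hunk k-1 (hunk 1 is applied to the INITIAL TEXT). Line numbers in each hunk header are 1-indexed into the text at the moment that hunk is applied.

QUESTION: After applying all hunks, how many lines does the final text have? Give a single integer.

Answer: 11

Derivation:
Hunk 1: at line 2 remove [xee,orwml] add [ynjzj] -> 12 lines: htja jgff hbknl ynjzj bhwi kym isc ysslu plah fasj sgzyo olkv
Hunk 2: at line 8 remove [plah,fasj] add [fee,kcuc] -> 12 lines: htja jgff hbknl ynjzj bhwi kym isc ysslu fee kcuc sgzyo olkv
Hunk 3: at line 7 remove [ysslu,fee,kcuc] add [zqd,rlq] -> 11 lines: htja jgff hbknl ynjzj bhwi kym isc zqd rlq sgzyo olkv
Final line count: 11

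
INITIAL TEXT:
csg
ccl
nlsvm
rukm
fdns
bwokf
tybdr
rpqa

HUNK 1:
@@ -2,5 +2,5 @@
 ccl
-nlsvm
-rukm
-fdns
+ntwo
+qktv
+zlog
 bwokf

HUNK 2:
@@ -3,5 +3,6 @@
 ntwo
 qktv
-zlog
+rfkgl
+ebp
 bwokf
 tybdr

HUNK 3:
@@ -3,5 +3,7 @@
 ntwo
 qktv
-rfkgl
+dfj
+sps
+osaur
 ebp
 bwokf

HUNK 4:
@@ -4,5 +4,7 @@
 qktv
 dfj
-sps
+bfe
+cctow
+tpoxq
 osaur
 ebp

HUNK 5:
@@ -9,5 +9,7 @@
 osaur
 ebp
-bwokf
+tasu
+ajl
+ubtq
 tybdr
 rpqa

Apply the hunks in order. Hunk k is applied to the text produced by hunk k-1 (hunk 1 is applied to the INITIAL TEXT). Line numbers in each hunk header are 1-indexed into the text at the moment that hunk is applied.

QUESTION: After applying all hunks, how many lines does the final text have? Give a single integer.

Answer: 15

Derivation:
Hunk 1: at line 2 remove [nlsvm,rukm,fdns] add [ntwo,qktv,zlog] -> 8 lines: csg ccl ntwo qktv zlog bwokf tybdr rpqa
Hunk 2: at line 3 remove [zlog] add [rfkgl,ebp] -> 9 lines: csg ccl ntwo qktv rfkgl ebp bwokf tybdr rpqa
Hunk 3: at line 3 remove [rfkgl] add [dfj,sps,osaur] -> 11 lines: csg ccl ntwo qktv dfj sps osaur ebp bwokf tybdr rpqa
Hunk 4: at line 4 remove [sps] add [bfe,cctow,tpoxq] -> 13 lines: csg ccl ntwo qktv dfj bfe cctow tpoxq osaur ebp bwokf tybdr rpqa
Hunk 5: at line 9 remove [bwokf] add [tasu,ajl,ubtq] -> 15 lines: csg ccl ntwo qktv dfj bfe cctow tpoxq osaur ebp tasu ajl ubtq tybdr rpqa
Final line count: 15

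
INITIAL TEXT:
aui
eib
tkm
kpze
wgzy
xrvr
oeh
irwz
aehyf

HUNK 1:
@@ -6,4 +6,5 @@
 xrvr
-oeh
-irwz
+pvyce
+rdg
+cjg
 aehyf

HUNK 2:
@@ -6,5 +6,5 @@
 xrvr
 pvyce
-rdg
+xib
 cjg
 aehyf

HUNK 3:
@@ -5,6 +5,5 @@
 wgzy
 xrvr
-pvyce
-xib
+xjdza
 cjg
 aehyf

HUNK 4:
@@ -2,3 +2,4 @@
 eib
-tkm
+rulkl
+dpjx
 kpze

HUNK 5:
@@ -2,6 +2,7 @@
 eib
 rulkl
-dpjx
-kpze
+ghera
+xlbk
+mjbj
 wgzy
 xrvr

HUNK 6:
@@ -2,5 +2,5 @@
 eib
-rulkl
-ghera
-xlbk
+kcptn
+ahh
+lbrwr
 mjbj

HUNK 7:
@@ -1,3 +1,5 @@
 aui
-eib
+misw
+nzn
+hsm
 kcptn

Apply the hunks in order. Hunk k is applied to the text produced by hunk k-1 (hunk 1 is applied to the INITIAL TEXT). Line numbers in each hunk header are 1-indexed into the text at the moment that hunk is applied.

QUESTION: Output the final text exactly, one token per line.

Hunk 1: at line 6 remove [oeh,irwz] add [pvyce,rdg,cjg] -> 10 lines: aui eib tkm kpze wgzy xrvr pvyce rdg cjg aehyf
Hunk 2: at line 6 remove [rdg] add [xib] -> 10 lines: aui eib tkm kpze wgzy xrvr pvyce xib cjg aehyf
Hunk 3: at line 5 remove [pvyce,xib] add [xjdza] -> 9 lines: aui eib tkm kpze wgzy xrvr xjdza cjg aehyf
Hunk 4: at line 2 remove [tkm] add [rulkl,dpjx] -> 10 lines: aui eib rulkl dpjx kpze wgzy xrvr xjdza cjg aehyf
Hunk 5: at line 2 remove [dpjx,kpze] add [ghera,xlbk,mjbj] -> 11 lines: aui eib rulkl ghera xlbk mjbj wgzy xrvr xjdza cjg aehyf
Hunk 6: at line 2 remove [rulkl,ghera,xlbk] add [kcptn,ahh,lbrwr] -> 11 lines: aui eib kcptn ahh lbrwr mjbj wgzy xrvr xjdza cjg aehyf
Hunk 7: at line 1 remove [eib] add [misw,nzn,hsm] -> 13 lines: aui misw nzn hsm kcptn ahh lbrwr mjbj wgzy xrvr xjdza cjg aehyf

Answer: aui
misw
nzn
hsm
kcptn
ahh
lbrwr
mjbj
wgzy
xrvr
xjdza
cjg
aehyf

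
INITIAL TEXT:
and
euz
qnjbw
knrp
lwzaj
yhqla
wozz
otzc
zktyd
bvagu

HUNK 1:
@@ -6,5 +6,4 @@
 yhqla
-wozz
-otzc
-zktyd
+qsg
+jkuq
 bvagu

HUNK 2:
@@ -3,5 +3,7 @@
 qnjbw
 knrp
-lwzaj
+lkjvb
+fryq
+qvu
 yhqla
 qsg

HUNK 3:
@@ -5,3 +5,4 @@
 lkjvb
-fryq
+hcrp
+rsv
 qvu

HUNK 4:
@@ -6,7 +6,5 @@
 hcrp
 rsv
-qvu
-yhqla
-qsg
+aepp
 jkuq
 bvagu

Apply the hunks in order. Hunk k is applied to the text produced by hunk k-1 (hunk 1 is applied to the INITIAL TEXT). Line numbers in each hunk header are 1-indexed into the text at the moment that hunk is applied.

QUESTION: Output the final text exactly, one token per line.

Answer: and
euz
qnjbw
knrp
lkjvb
hcrp
rsv
aepp
jkuq
bvagu

Derivation:
Hunk 1: at line 6 remove [wozz,otzc,zktyd] add [qsg,jkuq] -> 9 lines: and euz qnjbw knrp lwzaj yhqla qsg jkuq bvagu
Hunk 2: at line 3 remove [lwzaj] add [lkjvb,fryq,qvu] -> 11 lines: and euz qnjbw knrp lkjvb fryq qvu yhqla qsg jkuq bvagu
Hunk 3: at line 5 remove [fryq] add [hcrp,rsv] -> 12 lines: and euz qnjbw knrp lkjvb hcrp rsv qvu yhqla qsg jkuq bvagu
Hunk 4: at line 6 remove [qvu,yhqla,qsg] add [aepp] -> 10 lines: and euz qnjbw knrp lkjvb hcrp rsv aepp jkuq bvagu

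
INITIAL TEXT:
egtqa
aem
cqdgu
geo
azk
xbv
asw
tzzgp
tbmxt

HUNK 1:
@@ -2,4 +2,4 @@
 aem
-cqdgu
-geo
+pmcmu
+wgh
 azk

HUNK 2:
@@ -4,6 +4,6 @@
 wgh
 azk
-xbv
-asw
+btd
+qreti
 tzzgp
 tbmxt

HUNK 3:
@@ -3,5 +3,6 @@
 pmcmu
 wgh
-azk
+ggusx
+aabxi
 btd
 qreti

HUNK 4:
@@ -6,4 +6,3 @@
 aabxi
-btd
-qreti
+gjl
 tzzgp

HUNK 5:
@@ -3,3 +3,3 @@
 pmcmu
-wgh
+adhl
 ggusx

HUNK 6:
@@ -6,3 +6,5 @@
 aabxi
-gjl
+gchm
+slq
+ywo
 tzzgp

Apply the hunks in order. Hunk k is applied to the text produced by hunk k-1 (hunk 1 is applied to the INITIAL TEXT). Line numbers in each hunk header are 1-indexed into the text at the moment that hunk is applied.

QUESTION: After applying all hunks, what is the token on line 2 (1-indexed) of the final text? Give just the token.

Hunk 1: at line 2 remove [cqdgu,geo] add [pmcmu,wgh] -> 9 lines: egtqa aem pmcmu wgh azk xbv asw tzzgp tbmxt
Hunk 2: at line 4 remove [xbv,asw] add [btd,qreti] -> 9 lines: egtqa aem pmcmu wgh azk btd qreti tzzgp tbmxt
Hunk 3: at line 3 remove [azk] add [ggusx,aabxi] -> 10 lines: egtqa aem pmcmu wgh ggusx aabxi btd qreti tzzgp tbmxt
Hunk 4: at line 6 remove [btd,qreti] add [gjl] -> 9 lines: egtqa aem pmcmu wgh ggusx aabxi gjl tzzgp tbmxt
Hunk 5: at line 3 remove [wgh] add [adhl] -> 9 lines: egtqa aem pmcmu adhl ggusx aabxi gjl tzzgp tbmxt
Hunk 6: at line 6 remove [gjl] add [gchm,slq,ywo] -> 11 lines: egtqa aem pmcmu adhl ggusx aabxi gchm slq ywo tzzgp tbmxt
Final line 2: aem

Answer: aem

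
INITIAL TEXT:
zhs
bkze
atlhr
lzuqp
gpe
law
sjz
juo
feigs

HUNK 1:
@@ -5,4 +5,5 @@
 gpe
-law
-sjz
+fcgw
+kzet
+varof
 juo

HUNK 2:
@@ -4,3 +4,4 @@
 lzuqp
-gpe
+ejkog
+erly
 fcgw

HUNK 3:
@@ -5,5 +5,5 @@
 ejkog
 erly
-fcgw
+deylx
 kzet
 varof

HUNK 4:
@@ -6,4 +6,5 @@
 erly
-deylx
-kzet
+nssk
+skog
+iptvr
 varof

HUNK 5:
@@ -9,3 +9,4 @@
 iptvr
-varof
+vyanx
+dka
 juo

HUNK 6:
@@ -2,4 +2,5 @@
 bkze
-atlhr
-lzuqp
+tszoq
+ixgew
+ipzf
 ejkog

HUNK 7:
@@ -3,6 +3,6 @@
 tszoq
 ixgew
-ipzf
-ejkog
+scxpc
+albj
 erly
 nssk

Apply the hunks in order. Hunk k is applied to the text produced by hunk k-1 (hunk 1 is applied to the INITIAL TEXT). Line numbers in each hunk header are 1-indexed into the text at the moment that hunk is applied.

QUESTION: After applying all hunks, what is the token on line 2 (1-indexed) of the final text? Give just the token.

Answer: bkze

Derivation:
Hunk 1: at line 5 remove [law,sjz] add [fcgw,kzet,varof] -> 10 lines: zhs bkze atlhr lzuqp gpe fcgw kzet varof juo feigs
Hunk 2: at line 4 remove [gpe] add [ejkog,erly] -> 11 lines: zhs bkze atlhr lzuqp ejkog erly fcgw kzet varof juo feigs
Hunk 3: at line 5 remove [fcgw] add [deylx] -> 11 lines: zhs bkze atlhr lzuqp ejkog erly deylx kzet varof juo feigs
Hunk 4: at line 6 remove [deylx,kzet] add [nssk,skog,iptvr] -> 12 lines: zhs bkze atlhr lzuqp ejkog erly nssk skog iptvr varof juo feigs
Hunk 5: at line 9 remove [varof] add [vyanx,dka] -> 13 lines: zhs bkze atlhr lzuqp ejkog erly nssk skog iptvr vyanx dka juo feigs
Hunk 6: at line 2 remove [atlhr,lzuqp] add [tszoq,ixgew,ipzf] -> 14 lines: zhs bkze tszoq ixgew ipzf ejkog erly nssk skog iptvr vyanx dka juo feigs
Hunk 7: at line 3 remove [ipzf,ejkog] add [scxpc,albj] -> 14 lines: zhs bkze tszoq ixgew scxpc albj erly nssk skog iptvr vyanx dka juo feigs
Final line 2: bkze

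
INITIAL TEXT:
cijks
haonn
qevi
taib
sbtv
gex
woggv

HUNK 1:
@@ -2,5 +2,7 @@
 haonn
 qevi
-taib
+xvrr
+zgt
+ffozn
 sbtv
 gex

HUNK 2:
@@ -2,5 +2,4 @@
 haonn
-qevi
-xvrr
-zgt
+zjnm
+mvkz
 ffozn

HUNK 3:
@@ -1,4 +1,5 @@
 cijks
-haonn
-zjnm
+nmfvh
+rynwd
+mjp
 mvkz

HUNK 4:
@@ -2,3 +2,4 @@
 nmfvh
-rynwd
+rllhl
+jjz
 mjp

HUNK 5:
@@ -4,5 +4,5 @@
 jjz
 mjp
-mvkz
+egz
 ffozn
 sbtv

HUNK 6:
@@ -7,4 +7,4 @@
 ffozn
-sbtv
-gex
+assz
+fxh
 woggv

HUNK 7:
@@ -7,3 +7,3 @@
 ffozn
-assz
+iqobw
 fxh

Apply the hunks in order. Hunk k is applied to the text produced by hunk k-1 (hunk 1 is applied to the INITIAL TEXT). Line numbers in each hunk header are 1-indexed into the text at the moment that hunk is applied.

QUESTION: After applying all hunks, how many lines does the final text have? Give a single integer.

Answer: 10

Derivation:
Hunk 1: at line 2 remove [taib] add [xvrr,zgt,ffozn] -> 9 lines: cijks haonn qevi xvrr zgt ffozn sbtv gex woggv
Hunk 2: at line 2 remove [qevi,xvrr,zgt] add [zjnm,mvkz] -> 8 lines: cijks haonn zjnm mvkz ffozn sbtv gex woggv
Hunk 3: at line 1 remove [haonn,zjnm] add [nmfvh,rynwd,mjp] -> 9 lines: cijks nmfvh rynwd mjp mvkz ffozn sbtv gex woggv
Hunk 4: at line 2 remove [rynwd] add [rllhl,jjz] -> 10 lines: cijks nmfvh rllhl jjz mjp mvkz ffozn sbtv gex woggv
Hunk 5: at line 4 remove [mvkz] add [egz] -> 10 lines: cijks nmfvh rllhl jjz mjp egz ffozn sbtv gex woggv
Hunk 6: at line 7 remove [sbtv,gex] add [assz,fxh] -> 10 lines: cijks nmfvh rllhl jjz mjp egz ffozn assz fxh woggv
Hunk 7: at line 7 remove [assz] add [iqobw] -> 10 lines: cijks nmfvh rllhl jjz mjp egz ffozn iqobw fxh woggv
Final line count: 10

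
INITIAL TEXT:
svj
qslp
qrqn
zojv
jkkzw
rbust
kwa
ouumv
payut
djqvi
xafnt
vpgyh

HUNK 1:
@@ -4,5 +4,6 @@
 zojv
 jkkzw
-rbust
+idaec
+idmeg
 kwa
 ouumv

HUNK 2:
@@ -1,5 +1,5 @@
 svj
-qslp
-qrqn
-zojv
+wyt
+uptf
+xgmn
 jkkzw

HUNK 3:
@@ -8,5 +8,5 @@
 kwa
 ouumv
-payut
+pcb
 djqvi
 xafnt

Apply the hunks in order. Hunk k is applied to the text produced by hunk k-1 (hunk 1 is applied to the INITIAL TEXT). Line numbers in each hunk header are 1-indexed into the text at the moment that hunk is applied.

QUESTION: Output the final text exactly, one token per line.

Hunk 1: at line 4 remove [rbust] add [idaec,idmeg] -> 13 lines: svj qslp qrqn zojv jkkzw idaec idmeg kwa ouumv payut djqvi xafnt vpgyh
Hunk 2: at line 1 remove [qslp,qrqn,zojv] add [wyt,uptf,xgmn] -> 13 lines: svj wyt uptf xgmn jkkzw idaec idmeg kwa ouumv payut djqvi xafnt vpgyh
Hunk 3: at line 8 remove [payut] add [pcb] -> 13 lines: svj wyt uptf xgmn jkkzw idaec idmeg kwa ouumv pcb djqvi xafnt vpgyh

Answer: svj
wyt
uptf
xgmn
jkkzw
idaec
idmeg
kwa
ouumv
pcb
djqvi
xafnt
vpgyh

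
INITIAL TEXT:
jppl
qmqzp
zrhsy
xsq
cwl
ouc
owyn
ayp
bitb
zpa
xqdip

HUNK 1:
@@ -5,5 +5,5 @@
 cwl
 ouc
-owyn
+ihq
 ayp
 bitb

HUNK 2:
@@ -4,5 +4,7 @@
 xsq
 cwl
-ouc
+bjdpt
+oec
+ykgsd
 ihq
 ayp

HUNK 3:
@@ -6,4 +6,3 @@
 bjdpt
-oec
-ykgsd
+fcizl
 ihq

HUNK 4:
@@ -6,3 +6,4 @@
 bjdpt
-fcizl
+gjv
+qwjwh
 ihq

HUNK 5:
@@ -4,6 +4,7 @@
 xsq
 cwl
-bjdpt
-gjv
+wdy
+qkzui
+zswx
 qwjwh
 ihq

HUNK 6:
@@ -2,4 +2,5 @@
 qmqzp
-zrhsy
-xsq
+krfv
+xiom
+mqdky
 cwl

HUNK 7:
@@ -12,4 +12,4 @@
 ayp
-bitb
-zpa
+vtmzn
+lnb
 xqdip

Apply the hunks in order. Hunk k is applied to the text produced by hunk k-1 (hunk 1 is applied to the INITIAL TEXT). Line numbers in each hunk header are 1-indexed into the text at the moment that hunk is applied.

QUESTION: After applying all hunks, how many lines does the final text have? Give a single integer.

Answer: 15

Derivation:
Hunk 1: at line 5 remove [owyn] add [ihq] -> 11 lines: jppl qmqzp zrhsy xsq cwl ouc ihq ayp bitb zpa xqdip
Hunk 2: at line 4 remove [ouc] add [bjdpt,oec,ykgsd] -> 13 lines: jppl qmqzp zrhsy xsq cwl bjdpt oec ykgsd ihq ayp bitb zpa xqdip
Hunk 3: at line 6 remove [oec,ykgsd] add [fcizl] -> 12 lines: jppl qmqzp zrhsy xsq cwl bjdpt fcizl ihq ayp bitb zpa xqdip
Hunk 4: at line 6 remove [fcizl] add [gjv,qwjwh] -> 13 lines: jppl qmqzp zrhsy xsq cwl bjdpt gjv qwjwh ihq ayp bitb zpa xqdip
Hunk 5: at line 4 remove [bjdpt,gjv] add [wdy,qkzui,zswx] -> 14 lines: jppl qmqzp zrhsy xsq cwl wdy qkzui zswx qwjwh ihq ayp bitb zpa xqdip
Hunk 6: at line 2 remove [zrhsy,xsq] add [krfv,xiom,mqdky] -> 15 lines: jppl qmqzp krfv xiom mqdky cwl wdy qkzui zswx qwjwh ihq ayp bitb zpa xqdip
Hunk 7: at line 12 remove [bitb,zpa] add [vtmzn,lnb] -> 15 lines: jppl qmqzp krfv xiom mqdky cwl wdy qkzui zswx qwjwh ihq ayp vtmzn lnb xqdip
Final line count: 15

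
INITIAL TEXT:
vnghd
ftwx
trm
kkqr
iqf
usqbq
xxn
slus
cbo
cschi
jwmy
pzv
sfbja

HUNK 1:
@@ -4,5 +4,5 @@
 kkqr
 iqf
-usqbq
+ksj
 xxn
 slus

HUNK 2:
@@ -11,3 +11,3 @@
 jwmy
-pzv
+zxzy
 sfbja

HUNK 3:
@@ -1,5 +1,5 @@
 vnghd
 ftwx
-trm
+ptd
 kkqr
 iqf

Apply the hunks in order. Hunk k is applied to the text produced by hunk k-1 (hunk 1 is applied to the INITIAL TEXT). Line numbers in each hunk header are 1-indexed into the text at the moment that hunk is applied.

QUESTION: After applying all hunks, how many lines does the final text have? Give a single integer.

Hunk 1: at line 4 remove [usqbq] add [ksj] -> 13 lines: vnghd ftwx trm kkqr iqf ksj xxn slus cbo cschi jwmy pzv sfbja
Hunk 2: at line 11 remove [pzv] add [zxzy] -> 13 lines: vnghd ftwx trm kkqr iqf ksj xxn slus cbo cschi jwmy zxzy sfbja
Hunk 3: at line 1 remove [trm] add [ptd] -> 13 lines: vnghd ftwx ptd kkqr iqf ksj xxn slus cbo cschi jwmy zxzy sfbja
Final line count: 13

Answer: 13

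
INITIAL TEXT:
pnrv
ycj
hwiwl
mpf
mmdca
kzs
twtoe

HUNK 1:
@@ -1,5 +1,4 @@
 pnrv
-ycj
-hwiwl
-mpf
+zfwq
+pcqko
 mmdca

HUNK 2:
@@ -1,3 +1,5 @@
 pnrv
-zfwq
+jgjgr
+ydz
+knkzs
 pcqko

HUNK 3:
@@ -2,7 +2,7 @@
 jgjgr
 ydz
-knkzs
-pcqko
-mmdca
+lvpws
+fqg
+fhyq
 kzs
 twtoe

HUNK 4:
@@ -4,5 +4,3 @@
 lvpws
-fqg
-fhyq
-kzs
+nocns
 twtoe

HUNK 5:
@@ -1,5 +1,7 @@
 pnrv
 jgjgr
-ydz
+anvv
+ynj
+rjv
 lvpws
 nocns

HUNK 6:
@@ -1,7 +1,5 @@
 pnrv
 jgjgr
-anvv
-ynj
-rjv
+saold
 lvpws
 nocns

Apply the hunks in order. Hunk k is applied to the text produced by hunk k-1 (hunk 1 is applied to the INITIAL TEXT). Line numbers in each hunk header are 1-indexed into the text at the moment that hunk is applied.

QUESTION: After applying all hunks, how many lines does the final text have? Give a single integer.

Hunk 1: at line 1 remove [ycj,hwiwl,mpf] add [zfwq,pcqko] -> 6 lines: pnrv zfwq pcqko mmdca kzs twtoe
Hunk 2: at line 1 remove [zfwq] add [jgjgr,ydz,knkzs] -> 8 lines: pnrv jgjgr ydz knkzs pcqko mmdca kzs twtoe
Hunk 3: at line 2 remove [knkzs,pcqko,mmdca] add [lvpws,fqg,fhyq] -> 8 lines: pnrv jgjgr ydz lvpws fqg fhyq kzs twtoe
Hunk 4: at line 4 remove [fqg,fhyq,kzs] add [nocns] -> 6 lines: pnrv jgjgr ydz lvpws nocns twtoe
Hunk 5: at line 1 remove [ydz] add [anvv,ynj,rjv] -> 8 lines: pnrv jgjgr anvv ynj rjv lvpws nocns twtoe
Hunk 6: at line 1 remove [anvv,ynj,rjv] add [saold] -> 6 lines: pnrv jgjgr saold lvpws nocns twtoe
Final line count: 6

Answer: 6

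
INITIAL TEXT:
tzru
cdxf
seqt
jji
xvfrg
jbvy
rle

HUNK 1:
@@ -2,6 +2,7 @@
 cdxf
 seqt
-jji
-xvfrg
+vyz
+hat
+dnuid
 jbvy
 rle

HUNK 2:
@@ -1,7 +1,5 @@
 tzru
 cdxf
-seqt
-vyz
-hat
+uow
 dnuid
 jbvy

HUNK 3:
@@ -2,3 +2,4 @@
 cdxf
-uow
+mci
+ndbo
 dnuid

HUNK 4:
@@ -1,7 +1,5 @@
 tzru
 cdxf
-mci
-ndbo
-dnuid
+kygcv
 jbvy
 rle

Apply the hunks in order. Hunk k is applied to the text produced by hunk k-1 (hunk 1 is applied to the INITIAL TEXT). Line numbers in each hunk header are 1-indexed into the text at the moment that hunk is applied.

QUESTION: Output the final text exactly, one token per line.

Hunk 1: at line 2 remove [jji,xvfrg] add [vyz,hat,dnuid] -> 8 lines: tzru cdxf seqt vyz hat dnuid jbvy rle
Hunk 2: at line 1 remove [seqt,vyz,hat] add [uow] -> 6 lines: tzru cdxf uow dnuid jbvy rle
Hunk 3: at line 2 remove [uow] add [mci,ndbo] -> 7 lines: tzru cdxf mci ndbo dnuid jbvy rle
Hunk 4: at line 1 remove [mci,ndbo,dnuid] add [kygcv] -> 5 lines: tzru cdxf kygcv jbvy rle

Answer: tzru
cdxf
kygcv
jbvy
rle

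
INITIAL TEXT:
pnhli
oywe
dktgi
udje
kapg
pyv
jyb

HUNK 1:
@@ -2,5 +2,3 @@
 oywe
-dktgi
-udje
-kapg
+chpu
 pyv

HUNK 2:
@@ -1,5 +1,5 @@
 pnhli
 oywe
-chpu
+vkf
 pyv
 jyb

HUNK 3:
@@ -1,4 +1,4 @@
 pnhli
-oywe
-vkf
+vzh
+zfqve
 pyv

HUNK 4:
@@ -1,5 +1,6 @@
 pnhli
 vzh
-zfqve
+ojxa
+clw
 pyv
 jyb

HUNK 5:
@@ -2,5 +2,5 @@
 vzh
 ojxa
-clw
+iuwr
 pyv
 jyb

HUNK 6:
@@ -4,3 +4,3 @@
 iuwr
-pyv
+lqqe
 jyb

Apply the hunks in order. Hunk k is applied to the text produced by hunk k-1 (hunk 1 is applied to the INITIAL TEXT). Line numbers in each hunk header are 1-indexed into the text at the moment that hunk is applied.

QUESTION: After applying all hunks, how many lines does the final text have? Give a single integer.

Answer: 6

Derivation:
Hunk 1: at line 2 remove [dktgi,udje,kapg] add [chpu] -> 5 lines: pnhli oywe chpu pyv jyb
Hunk 2: at line 1 remove [chpu] add [vkf] -> 5 lines: pnhli oywe vkf pyv jyb
Hunk 3: at line 1 remove [oywe,vkf] add [vzh,zfqve] -> 5 lines: pnhli vzh zfqve pyv jyb
Hunk 4: at line 1 remove [zfqve] add [ojxa,clw] -> 6 lines: pnhli vzh ojxa clw pyv jyb
Hunk 5: at line 2 remove [clw] add [iuwr] -> 6 lines: pnhli vzh ojxa iuwr pyv jyb
Hunk 6: at line 4 remove [pyv] add [lqqe] -> 6 lines: pnhli vzh ojxa iuwr lqqe jyb
Final line count: 6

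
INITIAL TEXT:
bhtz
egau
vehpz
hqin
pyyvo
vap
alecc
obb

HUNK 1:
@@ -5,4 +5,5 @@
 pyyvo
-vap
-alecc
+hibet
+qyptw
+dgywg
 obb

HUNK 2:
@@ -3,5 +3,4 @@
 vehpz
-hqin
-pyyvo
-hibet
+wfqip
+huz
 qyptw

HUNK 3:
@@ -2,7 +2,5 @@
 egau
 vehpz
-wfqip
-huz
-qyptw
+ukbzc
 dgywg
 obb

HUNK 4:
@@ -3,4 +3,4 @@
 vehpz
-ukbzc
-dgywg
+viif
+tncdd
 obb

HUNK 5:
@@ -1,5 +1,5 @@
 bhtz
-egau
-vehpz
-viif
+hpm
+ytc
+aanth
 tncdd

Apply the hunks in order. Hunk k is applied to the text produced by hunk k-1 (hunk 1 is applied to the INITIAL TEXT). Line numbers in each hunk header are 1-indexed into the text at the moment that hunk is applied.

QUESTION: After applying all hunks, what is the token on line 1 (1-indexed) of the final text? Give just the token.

Answer: bhtz

Derivation:
Hunk 1: at line 5 remove [vap,alecc] add [hibet,qyptw,dgywg] -> 9 lines: bhtz egau vehpz hqin pyyvo hibet qyptw dgywg obb
Hunk 2: at line 3 remove [hqin,pyyvo,hibet] add [wfqip,huz] -> 8 lines: bhtz egau vehpz wfqip huz qyptw dgywg obb
Hunk 3: at line 2 remove [wfqip,huz,qyptw] add [ukbzc] -> 6 lines: bhtz egau vehpz ukbzc dgywg obb
Hunk 4: at line 3 remove [ukbzc,dgywg] add [viif,tncdd] -> 6 lines: bhtz egau vehpz viif tncdd obb
Hunk 5: at line 1 remove [egau,vehpz,viif] add [hpm,ytc,aanth] -> 6 lines: bhtz hpm ytc aanth tncdd obb
Final line 1: bhtz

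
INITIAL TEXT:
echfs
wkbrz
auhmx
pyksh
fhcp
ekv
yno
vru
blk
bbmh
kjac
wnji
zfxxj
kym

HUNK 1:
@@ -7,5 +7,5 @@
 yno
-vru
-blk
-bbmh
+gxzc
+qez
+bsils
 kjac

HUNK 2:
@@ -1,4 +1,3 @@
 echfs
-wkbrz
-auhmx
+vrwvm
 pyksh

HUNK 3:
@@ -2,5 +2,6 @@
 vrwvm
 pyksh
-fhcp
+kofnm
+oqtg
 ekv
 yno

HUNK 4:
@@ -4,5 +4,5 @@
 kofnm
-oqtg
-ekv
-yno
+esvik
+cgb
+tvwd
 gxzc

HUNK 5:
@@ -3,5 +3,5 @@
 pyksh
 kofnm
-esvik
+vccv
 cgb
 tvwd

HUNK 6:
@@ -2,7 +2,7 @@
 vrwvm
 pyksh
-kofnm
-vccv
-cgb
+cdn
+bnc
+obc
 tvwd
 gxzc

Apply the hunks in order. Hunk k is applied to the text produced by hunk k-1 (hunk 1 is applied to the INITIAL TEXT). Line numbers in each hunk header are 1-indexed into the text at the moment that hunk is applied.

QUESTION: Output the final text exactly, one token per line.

Hunk 1: at line 7 remove [vru,blk,bbmh] add [gxzc,qez,bsils] -> 14 lines: echfs wkbrz auhmx pyksh fhcp ekv yno gxzc qez bsils kjac wnji zfxxj kym
Hunk 2: at line 1 remove [wkbrz,auhmx] add [vrwvm] -> 13 lines: echfs vrwvm pyksh fhcp ekv yno gxzc qez bsils kjac wnji zfxxj kym
Hunk 3: at line 2 remove [fhcp] add [kofnm,oqtg] -> 14 lines: echfs vrwvm pyksh kofnm oqtg ekv yno gxzc qez bsils kjac wnji zfxxj kym
Hunk 4: at line 4 remove [oqtg,ekv,yno] add [esvik,cgb,tvwd] -> 14 lines: echfs vrwvm pyksh kofnm esvik cgb tvwd gxzc qez bsils kjac wnji zfxxj kym
Hunk 5: at line 3 remove [esvik] add [vccv] -> 14 lines: echfs vrwvm pyksh kofnm vccv cgb tvwd gxzc qez bsils kjac wnji zfxxj kym
Hunk 6: at line 2 remove [kofnm,vccv,cgb] add [cdn,bnc,obc] -> 14 lines: echfs vrwvm pyksh cdn bnc obc tvwd gxzc qez bsils kjac wnji zfxxj kym

Answer: echfs
vrwvm
pyksh
cdn
bnc
obc
tvwd
gxzc
qez
bsils
kjac
wnji
zfxxj
kym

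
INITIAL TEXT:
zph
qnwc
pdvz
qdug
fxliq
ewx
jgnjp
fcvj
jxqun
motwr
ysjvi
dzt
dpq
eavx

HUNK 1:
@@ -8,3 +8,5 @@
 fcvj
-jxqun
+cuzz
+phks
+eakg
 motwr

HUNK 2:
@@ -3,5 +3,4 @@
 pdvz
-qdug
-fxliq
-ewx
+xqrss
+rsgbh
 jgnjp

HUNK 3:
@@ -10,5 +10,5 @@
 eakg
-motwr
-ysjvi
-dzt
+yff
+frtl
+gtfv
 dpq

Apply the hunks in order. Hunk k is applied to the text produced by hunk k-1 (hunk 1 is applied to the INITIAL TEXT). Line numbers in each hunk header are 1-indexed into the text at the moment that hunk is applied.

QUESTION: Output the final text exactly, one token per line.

Hunk 1: at line 8 remove [jxqun] add [cuzz,phks,eakg] -> 16 lines: zph qnwc pdvz qdug fxliq ewx jgnjp fcvj cuzz phks eakg motwr ysjvi dzt dpq eavx
Hunk 2: at line 3 remove [qdug,fxliq,ewx] add [xqrss,rsgbh] -> 15 lines: zph qnwc pdvz xqrss rsgbh jgnjp fcvj cuzz phks eakg motwr ysjvi dzt dpq eavx
Hunk 3: at line 10 remove [motwr,ysjvi,dzt] add [yff,frtl,gtfv] -> 15 lines: zph qnwc pdvz xqrss rsgbh jgnjp fcvj cuzz phks eakg yff frtl gtfv dpq eavx

Answer: zph
qnwc
pdvz
xqrss
rsgbh
jgnjp
fcvj
cuzz
phks
eakg
yff
frtl
gtfv
dpq
eavx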